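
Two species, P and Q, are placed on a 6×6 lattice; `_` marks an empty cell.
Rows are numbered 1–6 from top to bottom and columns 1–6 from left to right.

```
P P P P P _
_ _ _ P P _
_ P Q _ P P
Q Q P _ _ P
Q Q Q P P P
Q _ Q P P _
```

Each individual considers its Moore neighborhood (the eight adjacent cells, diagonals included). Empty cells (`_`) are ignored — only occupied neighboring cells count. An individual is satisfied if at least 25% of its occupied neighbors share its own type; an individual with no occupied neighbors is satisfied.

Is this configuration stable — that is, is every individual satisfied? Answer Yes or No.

Yes

Row 1: (1,1)P 1/1 ok · (1,2)P 2/2 ok · (1,3)P 3/3 ok · (1,4)P 4/4 ok · (1,5)P 3/3 ok
Row 2: (2,4)P 5/6 ok · (2,5)P 5/5 ok
Row 3: (3,2)P 1/4 ok · (3,3)Q 1/4 ok · (3,5)P 4/4 ok · (3,6)P 3/3 ok
Row 4: (4,1)Q 3/4 ok · (4,2)Q 5/7 ok · (4,3)P 2/6 ok · (4,6)P 4/4 ok
Row 5: (5,1)Q 4/4 ok · (5,2)Q 6/7 ok · (5,3)Q 3/6 ok · (5,4)P 4/6 ok · (5,5)P 5/5 ok · (5,6)P 3/3 ok
Row 6: (6,1)Q 2/2 ok · (6,3)Q 2/4 ok · (6,4)P 3/5 ok · (6,5)P 4/4 ok
All meet the threshold, so the configuration is stable.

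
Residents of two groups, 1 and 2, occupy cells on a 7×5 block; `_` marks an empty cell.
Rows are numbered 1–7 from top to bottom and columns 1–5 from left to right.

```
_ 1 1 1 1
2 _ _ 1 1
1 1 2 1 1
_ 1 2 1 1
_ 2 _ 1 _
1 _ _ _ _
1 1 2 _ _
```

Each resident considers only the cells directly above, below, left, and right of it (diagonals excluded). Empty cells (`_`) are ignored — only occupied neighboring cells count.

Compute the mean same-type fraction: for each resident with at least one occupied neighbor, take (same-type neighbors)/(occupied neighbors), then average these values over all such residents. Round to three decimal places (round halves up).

0.689

(1,2)1 1/1
(1,3)1 2/2
(1,4)1 3/3
(1,5)1 2/2
(2,1)2 0/1
(2,4)1 3/3
(2,5)1 3/3
(3,1)1 1/2
(3,2)1 2/3
(3,3)2 1/3
(3,4)1 3/4
(3,5)1 3/3
(4,2)1 1/3
(4,3)2 1/3
(4,4)1 3/4
(4,5)1 2/2
(5,2)2 0/1
(5,4)1 1/1
(6,1)1 1/1
(7,1)1 2/2
(7,2)1 1/2
(7,3)2 0/1
Sum over 22 residents: 1/1 + 2/2 + 3/3 + 2/2 + 0/1 + 3/3 + 3/3 + 1/2 + 2/3 + 1/3 + 3/4 + 3/3 + 1/3 + 1/3 + 3/4 + 2/2 + 0/1 + 1/1 + 1/1 + 2/2 + 1/2 + 0/1 = 91/6; mean = 91/6 ÷ 22 = 91/132 = 0.689393… → 0.689.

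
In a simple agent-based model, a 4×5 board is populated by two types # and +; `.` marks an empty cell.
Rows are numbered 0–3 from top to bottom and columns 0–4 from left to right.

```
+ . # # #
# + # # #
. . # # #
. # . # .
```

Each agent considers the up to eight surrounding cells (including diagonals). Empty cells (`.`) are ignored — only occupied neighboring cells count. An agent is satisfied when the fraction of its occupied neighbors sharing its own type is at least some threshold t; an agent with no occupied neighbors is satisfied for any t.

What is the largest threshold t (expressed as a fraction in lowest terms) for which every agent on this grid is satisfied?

Row 0: (0,0)+ 1/2 · (0,2)# 3/4 · (0,3)# 5/5 · (0,4)# 3/3
Row 1: (1,0)# 0/2 · (1,1)+ 1/5 · (1,2)# 5/6 · (1,3)# 8/8 · (1,4)# 5/5
Row 2: (2,2)# 5/6 · (2,3)# 6/6 · (2,4)# 4/4
Row 3: (3,1)# 1/1 · (3,3)# 3/3
The smallest same-type fraction is 0/2 at (1,0), which reduces to 0/1. Any threshold above that leaves this agent unsatisfied.

0/1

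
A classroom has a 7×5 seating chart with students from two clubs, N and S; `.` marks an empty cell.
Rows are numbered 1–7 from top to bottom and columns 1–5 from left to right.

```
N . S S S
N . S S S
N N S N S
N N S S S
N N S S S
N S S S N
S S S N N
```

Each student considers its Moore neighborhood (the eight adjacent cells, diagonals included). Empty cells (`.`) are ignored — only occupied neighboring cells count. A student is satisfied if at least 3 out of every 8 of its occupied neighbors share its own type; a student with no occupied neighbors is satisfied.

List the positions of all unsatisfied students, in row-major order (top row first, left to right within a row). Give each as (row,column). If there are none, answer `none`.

(3,4)

(1,1)N 1/1 satisfied
(1,3)S 3/3 satisfied
(1,4)S 5/5 satisfied
(1,5)S 3/3 satisfied
(2,1)N 3/3 satisfied
(2,3)S 4/6 satisfied
(2,4)S 7/8 satisfied
(2,5)S 4/5 satisfied
(3,1)N 4/4 satisfied
(3,2)N 4/7 satisfied
(3,3)S 4/7 satisfied
(3,4)N 0/8 not
(3,5)S 4/5 satisfied
(4,1)N 5/5 satisfied
(4,2)N 5/8 satisfied
(4,3)S 4/8 satisfied
(4,4)S 7/8 satisfied
(4,5)S 4/5 satisfied
(5,1)N 4/5 satisfied
(5,2)N 4/8 satisfied
(5,3)S 6/8 satisfied
(5,4)S 7/8 satisfied
(5,5)S 4/5 satisfied
(6,1)N 2/5 satisfied
(6,2)S 5/8 satisfied
(6,3)S 6/8 satisfied
(6,4)S 5/8 satisfied
(6,5)N 2/5 satisfied
(7,1)S 2/3 satisfied
(7,2)S 4/5 satisfied
(7,3)S 4/5 satisfied
(7,4)N 2/5 satisfied
(7,5)N 2/3 satisfied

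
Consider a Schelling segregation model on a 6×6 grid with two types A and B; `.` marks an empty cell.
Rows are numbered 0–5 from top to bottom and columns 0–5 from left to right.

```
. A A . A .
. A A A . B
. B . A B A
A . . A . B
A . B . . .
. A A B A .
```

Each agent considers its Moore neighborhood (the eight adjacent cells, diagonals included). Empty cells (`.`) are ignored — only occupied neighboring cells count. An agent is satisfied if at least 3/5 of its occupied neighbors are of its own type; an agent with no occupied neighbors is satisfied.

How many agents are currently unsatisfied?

12

(0,1)A 3/3 ok
(0,2)A 4/4 ok
(0,4)A 1/2 unhappy
(1,1)A 3/4 ok
(1,2)A 5/6 ok
(1,3)A 4/5 ok
(1,5)B 1/3 unhappy
(2,1)B 0/3 unhappy
(2,3)A 3/4 ok
(2,4)B 2/6 unhappy
(2,5)A 0/3 unhappy
(3,0)A 1/2 unhappy
(3,3)A 1/3 unhappy
(3,5)B 1/2 unhappy
(4,0)A 2/2 ok
(4,2)B 1/4 unhappy
(5,1)A 2/3 ok
(5,2)A 1/3 unhappy
(5,3)B 1/3 unhappy
(5,4)A 0/1 unhappy
Unsatisfied: (0,4), (1,5), (2,1), (2,4), (2,5), (3,0), (3,3), (3,5), (4,2), (5,2), (5,3), (5,4) — 12 in total.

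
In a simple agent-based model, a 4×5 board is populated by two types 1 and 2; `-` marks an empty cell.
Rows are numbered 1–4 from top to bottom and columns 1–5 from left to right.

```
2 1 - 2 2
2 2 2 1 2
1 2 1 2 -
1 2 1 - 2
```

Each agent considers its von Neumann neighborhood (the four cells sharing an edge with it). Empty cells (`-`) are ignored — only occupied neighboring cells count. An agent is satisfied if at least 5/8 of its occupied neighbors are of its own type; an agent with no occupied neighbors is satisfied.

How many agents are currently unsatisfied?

Row 1: (1,1)2 1/2 not · (1,2)1 0/2 not · (1,4)2 1/2 not · (1,5)2 2/2 satisfied
Row 2: (2,1)2 2/3 satisfied · (2,2)2 3/4 satisfied · (2,3)2 1/3 not · (2,4)1 0/4 not · (2,5)2 1/2 not
Row 3: (3,1)1 1/3 not · (3,2)2 2/4 not · (3,3)1 1/4 not · (3,4)2 0/2 not
Row 4: (4,1)1 1/2 not · (4,2)2 1/3 not · (4,3)1 1/2 not · (4,5)2 0/0 satisfied
Unsatisfied: (1,1), (1,2), (1,4), (2,3), (2,4), (2,5), (3,1), (3,2), (3,3), (3,4), (4,1), (4,2), (4,3) — 13 in total.

13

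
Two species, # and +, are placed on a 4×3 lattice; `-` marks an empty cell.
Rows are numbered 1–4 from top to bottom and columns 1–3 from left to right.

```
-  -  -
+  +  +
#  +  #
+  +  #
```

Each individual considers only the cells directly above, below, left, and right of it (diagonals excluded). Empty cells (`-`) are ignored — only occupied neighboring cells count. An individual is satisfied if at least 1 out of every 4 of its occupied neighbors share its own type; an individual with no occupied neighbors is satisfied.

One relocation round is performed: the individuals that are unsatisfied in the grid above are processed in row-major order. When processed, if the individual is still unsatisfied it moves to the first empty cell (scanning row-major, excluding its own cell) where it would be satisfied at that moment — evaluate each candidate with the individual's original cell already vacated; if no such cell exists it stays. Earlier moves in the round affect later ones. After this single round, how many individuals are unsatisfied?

Initially unsatisfied (in order): (3,1).
  (3,1): no empty cell satisfies it; stays.
Resulting grid:
- - -
+ + +
# + #
+ + #
Unsatisfied now: (3,1).

1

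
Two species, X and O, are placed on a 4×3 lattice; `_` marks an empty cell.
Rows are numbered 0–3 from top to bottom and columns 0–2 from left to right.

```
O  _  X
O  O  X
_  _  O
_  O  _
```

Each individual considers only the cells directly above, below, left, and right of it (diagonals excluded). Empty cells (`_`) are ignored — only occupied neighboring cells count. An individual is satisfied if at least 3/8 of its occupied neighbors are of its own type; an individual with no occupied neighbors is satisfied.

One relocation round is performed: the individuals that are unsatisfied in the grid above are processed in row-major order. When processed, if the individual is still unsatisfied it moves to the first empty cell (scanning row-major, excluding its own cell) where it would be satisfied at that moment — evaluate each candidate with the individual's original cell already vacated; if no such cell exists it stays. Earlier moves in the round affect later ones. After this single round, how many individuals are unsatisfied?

Initially unsatisfied (in order): (1,2), (2,2).
  (1,2): no empty cell satisfies it; stays.
  (2,2) → (0,1).
Resulting grid:
O O X
O O X
_ _ _
_ O _
All satisfied now.

0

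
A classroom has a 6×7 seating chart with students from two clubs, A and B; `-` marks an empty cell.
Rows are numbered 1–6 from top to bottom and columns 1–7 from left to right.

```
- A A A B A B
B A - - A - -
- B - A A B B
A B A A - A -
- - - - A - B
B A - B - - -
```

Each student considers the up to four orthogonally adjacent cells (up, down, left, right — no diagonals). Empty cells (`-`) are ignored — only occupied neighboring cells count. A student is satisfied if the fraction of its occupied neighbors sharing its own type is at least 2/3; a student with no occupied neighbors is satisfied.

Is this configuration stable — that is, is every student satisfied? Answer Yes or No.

No

Row 1: (1,2)A 2/2 ok · (1,3)A 2/2 ok · (1,4)A 1/2 unhappy · (1,5)B 0/3 unhappy · (1,6)A 0/2 unhappy · (1,7)B 0/1 unhappy
Row 2: (2,1)B 0/1 unhappy · (2,2)A 1/3 unhappy · (2,5)A 1/2 unhappy
Row 3: (3,2)B 1/2 unhappy · (3,4)A 2/2 ok · (3,5)A 2/3 ok · (3,6)B 1/3 unhappy · (3,7)B 1/1 ok
Row 4: (4,1)A 0/1 unhappy · (4,2)B 1/3 unhappy · (4,3)A 1/2 unhappy · (4,4)A 2/2 ok · (4,6)A 0/1 unhappy
Row 5: (5,5)A 0/0 ok · (5,7)B 0/0 ok
Row 6: (6,1)B 0/1 unhappy · (6,2)A 0/1 unhappy · (6,4)B 0/0 ok
For instance (1,4) has only 1/2 same-type neighbors, below 2/3.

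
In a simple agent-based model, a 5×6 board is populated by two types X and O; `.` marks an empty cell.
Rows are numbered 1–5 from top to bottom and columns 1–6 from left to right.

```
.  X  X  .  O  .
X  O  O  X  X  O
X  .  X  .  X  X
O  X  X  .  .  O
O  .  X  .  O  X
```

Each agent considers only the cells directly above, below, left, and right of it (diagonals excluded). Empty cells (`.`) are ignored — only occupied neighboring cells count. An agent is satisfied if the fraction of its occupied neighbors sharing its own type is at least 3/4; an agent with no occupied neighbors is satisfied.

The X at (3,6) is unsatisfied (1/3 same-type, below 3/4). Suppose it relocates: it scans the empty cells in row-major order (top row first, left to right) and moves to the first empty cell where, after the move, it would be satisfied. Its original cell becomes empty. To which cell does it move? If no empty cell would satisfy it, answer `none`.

(1,1)

Vacating (3,6). Empty cells in order:
  (1,1): 2/2 same-type → satisfied — stop here.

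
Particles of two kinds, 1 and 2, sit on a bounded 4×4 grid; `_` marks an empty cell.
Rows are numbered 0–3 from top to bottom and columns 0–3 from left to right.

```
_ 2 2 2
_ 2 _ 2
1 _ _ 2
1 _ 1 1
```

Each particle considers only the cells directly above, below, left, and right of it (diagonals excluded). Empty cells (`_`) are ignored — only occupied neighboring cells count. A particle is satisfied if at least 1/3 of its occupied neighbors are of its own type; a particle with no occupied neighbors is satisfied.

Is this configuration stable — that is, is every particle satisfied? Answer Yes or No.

Yes

(0,1)2 2/2 ✓
(0,2)2 2/2 ✓
(0,3)2 2/2 ✓
(1,1)2 1/1 ✓
(1,3)2 2/2 ✓
(2,0)1 1/1 ✓
(2,3)2 1/2 ✓
(3,0)1 1/1 ✓
(3,2)1 1/1 ✓
(3,3)1 1/2 ✓
All meet the threshold, so the configuration is stable.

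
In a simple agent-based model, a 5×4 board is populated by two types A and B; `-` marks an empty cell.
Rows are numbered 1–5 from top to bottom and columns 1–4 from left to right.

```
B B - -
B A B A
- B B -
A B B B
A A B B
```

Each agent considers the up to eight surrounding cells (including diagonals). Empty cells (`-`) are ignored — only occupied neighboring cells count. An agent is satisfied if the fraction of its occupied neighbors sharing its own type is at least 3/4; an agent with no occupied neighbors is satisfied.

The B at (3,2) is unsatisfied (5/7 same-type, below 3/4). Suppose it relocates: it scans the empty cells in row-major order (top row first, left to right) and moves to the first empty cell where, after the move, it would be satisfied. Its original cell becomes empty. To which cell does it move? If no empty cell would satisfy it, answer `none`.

(3,4)

Vacating (3,2). Empty cells in order:
  (1,3): 2/4 same-type → still unsatisfied.
  (1,4): 1/2 same-type → still unsatisfied.
  (3,1): 2/4 same-type → still unsatisfied.
  (3,4): 4/5 same-type → satisfied — stop here.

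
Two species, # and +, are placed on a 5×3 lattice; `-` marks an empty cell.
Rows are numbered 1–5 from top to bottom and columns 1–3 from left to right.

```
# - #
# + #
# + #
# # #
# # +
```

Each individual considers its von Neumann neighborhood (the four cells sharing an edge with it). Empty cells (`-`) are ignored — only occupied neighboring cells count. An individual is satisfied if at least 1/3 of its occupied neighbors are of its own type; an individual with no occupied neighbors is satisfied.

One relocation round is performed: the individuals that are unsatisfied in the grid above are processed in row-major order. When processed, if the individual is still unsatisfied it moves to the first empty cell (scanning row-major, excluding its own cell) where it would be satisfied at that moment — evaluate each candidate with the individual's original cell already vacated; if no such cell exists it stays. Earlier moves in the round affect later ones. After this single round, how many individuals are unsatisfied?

Initially unsatisfied (in order): (3,2), (5,3).
  (3,2) → (1,2).
  (5,3): no empty cell satisfies it; stays.
Resulting grid:
# + #
# + #
# - #
# # #
# # +
Unsatisfied now: (5,3).

1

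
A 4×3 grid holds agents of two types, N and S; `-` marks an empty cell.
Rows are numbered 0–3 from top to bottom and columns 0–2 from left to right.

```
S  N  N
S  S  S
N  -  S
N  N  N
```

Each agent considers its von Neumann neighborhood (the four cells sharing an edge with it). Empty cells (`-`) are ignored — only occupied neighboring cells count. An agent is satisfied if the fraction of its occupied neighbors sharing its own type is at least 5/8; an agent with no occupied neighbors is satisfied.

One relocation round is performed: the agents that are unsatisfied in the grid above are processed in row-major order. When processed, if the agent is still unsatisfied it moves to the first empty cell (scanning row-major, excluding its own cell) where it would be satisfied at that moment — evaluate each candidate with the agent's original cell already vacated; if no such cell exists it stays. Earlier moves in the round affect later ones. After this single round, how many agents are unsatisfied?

6

Initially unsatisfied (in order): (0,0), (0,1), (0,2), (2,0), (2,2), (3,2).
  (0,0): no empty cell satisfies it; stays.
  (0,1): no empty cell satisfies it; stays.
  (0,2): no empty cell satisfies it; stays.
  (2,0): no empty cell satisfies it; stays.
  (2,2): no empty cell satisfies it; stays.
  (3,2): no empty cell satisfies it; stays.
Resulting grid:
S N N
S S S
N - S
N N N
Unsatisfied now: (0,0), (0,1), (0,2), (2,0), (2,2), (3,2).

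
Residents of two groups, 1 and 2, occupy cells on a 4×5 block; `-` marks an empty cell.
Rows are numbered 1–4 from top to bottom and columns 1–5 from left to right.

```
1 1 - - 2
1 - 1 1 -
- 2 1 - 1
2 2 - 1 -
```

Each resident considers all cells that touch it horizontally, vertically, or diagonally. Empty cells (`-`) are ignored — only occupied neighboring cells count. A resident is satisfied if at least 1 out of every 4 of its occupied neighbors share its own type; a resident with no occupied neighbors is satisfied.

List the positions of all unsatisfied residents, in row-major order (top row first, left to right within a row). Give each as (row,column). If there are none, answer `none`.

(1,5)

Row 1: (1,1)1 2/2 satisfied · (1,2)1 3/3 satisfied · (1,5)2 0/1 not
Row 2: (2,1)1 2/3 satisfied · (2,3)1 3/4 satisfied · (2,4)1 3/4 satisfied
Row 3: (3,2)2 2/5 satisfied · (3,3)1 3/5 satisfied · (3,5)1 2/2 satisfied
Row 4: (4,1)2 2/2 satisfied · (4,2)2 2/3 satisfied · (4,4)1 2/2 satisfied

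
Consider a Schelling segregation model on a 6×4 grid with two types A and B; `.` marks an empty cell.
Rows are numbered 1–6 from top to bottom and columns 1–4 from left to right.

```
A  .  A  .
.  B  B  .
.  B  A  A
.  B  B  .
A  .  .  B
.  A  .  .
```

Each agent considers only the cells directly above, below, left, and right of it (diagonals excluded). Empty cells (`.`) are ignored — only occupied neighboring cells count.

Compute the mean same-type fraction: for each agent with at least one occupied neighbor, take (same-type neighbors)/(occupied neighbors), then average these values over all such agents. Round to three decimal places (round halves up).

(1,1)A — no occupied neighbors
(1,3)A 0/1
(2,2)B 2/2
(2,3)B 1/3
(3,2)B 2/3
(3,3)A 1/4
(3,4)A 1/1
(4,2)B 2/2
(4,3)B 1/2
(5,1)A — no occupied neighbors
(5,4)B — no occupied neighbors
(6,2)A — no occupied neighbors
Sum over 8 agents: 0/1 + 2/2 + 1/3 + 2/3 + 1/4 + 1/1 + 2/2 + 1/2 = 19/4; mean = 19/4 ÷ 8 = 19/32 = 0.59375 → 0.594.

0.594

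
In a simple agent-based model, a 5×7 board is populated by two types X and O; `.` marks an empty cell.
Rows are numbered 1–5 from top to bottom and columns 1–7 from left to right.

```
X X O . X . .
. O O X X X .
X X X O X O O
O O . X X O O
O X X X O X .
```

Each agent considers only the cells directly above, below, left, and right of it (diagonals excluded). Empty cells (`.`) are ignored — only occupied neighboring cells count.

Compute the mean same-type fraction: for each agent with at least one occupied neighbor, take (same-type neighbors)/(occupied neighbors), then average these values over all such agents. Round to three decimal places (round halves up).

0.536

Row 1: (1,1)X 1/1 · (1,2)X 1/3 · (1,3)O 1/2 · (1,5)X 1/1
Row 2: (2,2)O 1/3 · (2,3)O 2/4 · (2,4)X 1/3 · (2,5)X 4/4 · (2,6)X 1/2
Row 3: (3,1)X 1/2 · (3,2)X 2/4 · (3,3)X 1/3 · (3,4)O 0/4 · (3,5)X 2/4 · (3,6)O 2/4 · (3,7)O 2/2
Row 4: (4,1)O 2/3 · (4,2)O 1/3 · (4,4)X 2/3 · (4,5)X 2/4 · (4,6)O 2/4 · (4,7)O 2/2
Row 5: (5,1)O 1/2 · (5,2)X 1/3 · (5,3)X 2/2 · (5,4)X 2/3 · (5,5)O 0/3 · (5,6)X 0/2
Sum over 28 agents: 1/1 + 1/3 + 1/2 + 1/1 + 1/3 + 2/4 + 1/3 + 4/4 + 1/2 + 1/2 + 2/4 + 1/3 + 0/4 + 2/4 + 2/4 + 2/2 + 2/3 + 1/3 + 2/3 + 2/4 + 2/4 + 2/2 + 1/2 + 1/3 + 2/2 + 2/3 + 0/3 + 0/2 = 15; mean = 15 ÷ 28 = 15/28 = 0.535714… → 0.536.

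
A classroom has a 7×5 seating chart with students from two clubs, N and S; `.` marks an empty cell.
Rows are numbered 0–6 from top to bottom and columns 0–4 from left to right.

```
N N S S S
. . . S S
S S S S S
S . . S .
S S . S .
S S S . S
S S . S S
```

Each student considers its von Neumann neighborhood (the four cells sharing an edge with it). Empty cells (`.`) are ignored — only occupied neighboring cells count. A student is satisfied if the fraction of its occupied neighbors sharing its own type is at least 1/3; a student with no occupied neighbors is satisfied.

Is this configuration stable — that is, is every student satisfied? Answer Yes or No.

Row 0: (0,0)N 1/1 ✓ · (0,1)N 1/2 ✓ · (0,2)S 1/2 ✓ · (0,3)S 3/3 ✓ · (0,4)S 2/2 ✓
Row 1: (1,3)S 3/3 ✓ · (1,4)S 3/3 ✓
Row 2: (2,0)S 2/2 ✓ · (2,1)S 2/2 ✓ · (2,2)S 2/2 ✓ · (2,3)S 4/4 ✓ · (2,4)S 2/2 ✓
Row 3: (3,0)S 2/2 ✓ · (3,3)S 2/2 ✓
Row 4: (4,0)S 3/3 ✓ · (4,1)S 2/2 ✓ · (4,3)S 1/1 ✓
Row 5: (5,0)S 3/3 ✓ · (5,1)S 4/4 ✓ · (5,2)S 1/1 ✓ · (5,4)S 1/1 ✓
Row 6: (6,0)S 2/2 ✓ · (6,1)S 2/2 ✓ · (6,3)S 1/1 ✓ · (6,4)S 2/2 ✓
All meet the threshold, so the configuration is stable.

Yes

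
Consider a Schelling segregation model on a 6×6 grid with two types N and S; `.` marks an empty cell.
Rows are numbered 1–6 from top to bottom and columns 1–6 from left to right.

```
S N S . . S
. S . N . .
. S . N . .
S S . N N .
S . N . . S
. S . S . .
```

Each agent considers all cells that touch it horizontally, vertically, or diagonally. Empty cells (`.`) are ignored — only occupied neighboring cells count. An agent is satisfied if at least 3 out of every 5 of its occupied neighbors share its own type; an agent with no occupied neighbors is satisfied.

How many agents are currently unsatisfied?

Row 1: (1,1)S 1/2 not · (1,2)N 0/3 not · (1,3)S 1/3 not · (1,6)S 0/0 satisfied
Row 2: (2,2)S 3/4 satisfied · (2,4)N 1/2 not
Row 3: (3,2)S 3/3 satisfied · (3,4)N 3/3 satisfied
Row 4: (4,1)S 3/3 satisfied · (4,2)S 3/4 satisfied · (4,4)N 3/3 satisfied · (4,5)N 2/3 satisfied
Row 5: (5,1)S 3/3 satisfied · (5,3)N 1/4 not · (5,6)S 0/1 not
Row 6: (6,2)S 1/2 not · (6,4)S 0/1 not
Unsatisfied: (1,1), (1,2), (1,3), (2,4), (5,3), (5,6), (6,2), (6,4) — 8 in total.

8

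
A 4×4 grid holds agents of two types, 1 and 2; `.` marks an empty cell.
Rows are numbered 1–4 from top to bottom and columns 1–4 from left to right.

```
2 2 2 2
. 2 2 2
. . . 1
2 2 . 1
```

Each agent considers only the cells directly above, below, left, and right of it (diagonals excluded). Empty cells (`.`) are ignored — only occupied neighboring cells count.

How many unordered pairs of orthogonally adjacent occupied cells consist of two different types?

Scan each occupied cell's neighbors to the right and below so each pair is counted once.
Row 1: 2(1,1)–2(1,2)= 2(1,2)–2(1,3)= 2(1,2)–2(2,2)= 2(1,3)–2(1,4)= 2(1,3)–2(2,3)= 2(1,4)–2(2,4)=  → 0/6 unlike.
Row 2: 2(2,2)–2(2,3)= 2(2,3)–2(2,4)= 2(2,4)–1(3,4)≠  → 1/3 unlike.
Row 3: 1(3,4)–1(4,4)=  → 0/1 unlike.
Row 4: 2(4,1)–2(4,2)=  → 0/1 unlike.
Total adjacent occupied pairs: 11; unlike-type pairs: 1.

1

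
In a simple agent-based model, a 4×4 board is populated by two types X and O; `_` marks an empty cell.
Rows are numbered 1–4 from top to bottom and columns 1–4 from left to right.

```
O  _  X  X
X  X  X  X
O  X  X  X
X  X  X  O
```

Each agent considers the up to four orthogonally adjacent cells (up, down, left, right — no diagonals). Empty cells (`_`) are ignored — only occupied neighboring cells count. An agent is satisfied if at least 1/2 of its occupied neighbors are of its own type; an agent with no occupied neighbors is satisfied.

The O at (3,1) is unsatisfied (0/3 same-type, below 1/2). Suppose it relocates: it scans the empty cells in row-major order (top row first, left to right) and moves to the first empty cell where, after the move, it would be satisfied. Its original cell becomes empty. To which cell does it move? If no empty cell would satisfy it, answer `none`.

none

Vacating (3,1). Empty cells in order:
  (1,2): 1/3 same-type → still unsatisfied.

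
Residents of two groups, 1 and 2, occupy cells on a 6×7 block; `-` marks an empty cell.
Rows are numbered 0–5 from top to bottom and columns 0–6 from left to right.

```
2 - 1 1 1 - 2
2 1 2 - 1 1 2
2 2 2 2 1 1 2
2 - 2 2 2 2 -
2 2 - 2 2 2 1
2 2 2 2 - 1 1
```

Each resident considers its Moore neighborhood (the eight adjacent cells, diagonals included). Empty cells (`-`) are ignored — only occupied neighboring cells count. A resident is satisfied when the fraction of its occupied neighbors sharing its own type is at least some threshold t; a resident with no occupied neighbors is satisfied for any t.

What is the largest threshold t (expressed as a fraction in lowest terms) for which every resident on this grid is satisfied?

1/7

Row 0: (0,0)2 1/2 · (0,2)1 2/3 · (0,3)1 3/4 · (0,4)1 3/3 · (0,6)2 1/2
Row 1: (1,0)2 3/4 · (1,1)1 1/7 · (1,2)2 3/6 · (1,4)1 5/6 · (1,5)1 4/7 · (1,6)2 2/4
Row 2: (2,0)2 3/4 · (2,1)2 6/7 · (2,2)2 5/6 · (2,3)2 5/7 · (2,4)1 3/7 · (2,5)1 3/7 · (2,6)2 2/4
Row 3: (3,0)2 4/4 · (3,2)2 6/6 · (3,3)2 6/7 · (3,4)2 6/8 · (3,5)2 4/7
Row 4: (4,0)2 4/4 · (4,1)2 6/6 · (4,3)2 6/6 · (4,4)2 6/7 · (4,5)2 3/6 · (4,6)1 2/4
Row 5: (5,0)2 3/3 · (5,1)2 4/4 · (5,2)2 4/4 · (5,3)2 3/3 · (5,5)1 2/4 · (5,6)1 2/3
The smallest same-type fraction is 1/7 at (1,1), which reduces to 1/7. Any threshold above that leaves this resident unsatisfied.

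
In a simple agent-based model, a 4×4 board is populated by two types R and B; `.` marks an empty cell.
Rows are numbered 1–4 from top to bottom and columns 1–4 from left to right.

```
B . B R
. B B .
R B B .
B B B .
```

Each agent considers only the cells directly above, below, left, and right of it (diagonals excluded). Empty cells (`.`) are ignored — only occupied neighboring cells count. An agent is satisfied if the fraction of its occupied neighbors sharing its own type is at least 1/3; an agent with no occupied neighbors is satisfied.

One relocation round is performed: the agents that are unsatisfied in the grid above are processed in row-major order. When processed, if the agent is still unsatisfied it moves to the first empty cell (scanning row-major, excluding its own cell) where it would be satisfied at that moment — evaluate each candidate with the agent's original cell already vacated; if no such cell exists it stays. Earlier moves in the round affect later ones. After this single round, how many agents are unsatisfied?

1

Initially unsatisfied (in order): (1,4), (3,1).
  (1,4) → (2,1).
  (3,1): now satisfied by earlier moves; stays.
Resulting grid:
B . B .
R B B .
R B B .
B B B .
Unsatisfied now: (1,1).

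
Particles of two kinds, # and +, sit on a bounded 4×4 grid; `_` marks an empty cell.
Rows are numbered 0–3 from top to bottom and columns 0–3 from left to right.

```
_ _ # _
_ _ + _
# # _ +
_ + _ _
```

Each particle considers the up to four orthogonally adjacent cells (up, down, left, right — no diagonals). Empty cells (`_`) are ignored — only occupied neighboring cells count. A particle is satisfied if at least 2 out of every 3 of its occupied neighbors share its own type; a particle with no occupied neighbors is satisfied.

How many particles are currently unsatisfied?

4

Row 0: (0,2)# 0/1 unhappy
Row 1: (1,2)+ 0/1 unhappy
Row 2: (2,0)# 1/1 ok · (2,1)# 1/2 unhappy · (2,3)+ 0/0 ok
Row 3: (3,1)+ 0/1 unhappy
Unsatisfied: (0,2), (1,2), (2,1), (3,1) — 4 in total.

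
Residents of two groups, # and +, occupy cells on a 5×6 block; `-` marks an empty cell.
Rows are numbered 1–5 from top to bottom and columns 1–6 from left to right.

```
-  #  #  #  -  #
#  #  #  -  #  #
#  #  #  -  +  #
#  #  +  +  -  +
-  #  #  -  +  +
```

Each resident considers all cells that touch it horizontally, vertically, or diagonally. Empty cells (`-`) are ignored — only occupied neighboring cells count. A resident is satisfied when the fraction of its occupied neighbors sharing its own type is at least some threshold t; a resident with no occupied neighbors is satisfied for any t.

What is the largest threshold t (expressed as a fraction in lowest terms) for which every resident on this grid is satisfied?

Row 1: (1,2)# 4/4 · (1,3)# 4/4 · (1,4)# 3/3 · (1,6)# 2/2
Row 2: (2,1)# 4/4 · (2,2)# 7/7 · (2,3)# 6/6 · (2,5)# 4/5 · (2,6)# 3/4
Row 3: (3,1)# 5/5 · (3,2)# 7/8 · (3,3)# 4/6 · (3,5)+ 2/5 · (3,6)# 2/4
Row 4: (4,1)# 4/4 · (4,2)# 6/7 · (4,3)+ 1/6 · (4,4)+ 3/5 · (4,6)+ 3/4
Row 5: (5,2)# 3/4 · (5,3)# 2/4 · (5,5)+ 3/3 · (5,6)+ 2/2
The smallest same-type fraction is 1/6 at (4,3), which reduces to 1/6. Any threshold above that leaves this resident unsatisfied.

1/6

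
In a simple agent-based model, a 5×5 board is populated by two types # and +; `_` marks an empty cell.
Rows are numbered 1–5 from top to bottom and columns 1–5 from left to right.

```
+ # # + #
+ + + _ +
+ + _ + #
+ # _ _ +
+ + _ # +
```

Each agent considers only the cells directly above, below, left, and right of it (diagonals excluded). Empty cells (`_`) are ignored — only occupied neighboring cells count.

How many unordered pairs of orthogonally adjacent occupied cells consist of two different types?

13

Scan each occupied cell's neighbors to the right and below so each pair is counted once.
Row 1: +(1,1)–#(1,2)≠ +(1,1)–+(2,1)= #(1,2)–#(1,3)= #(1,2)–+(2,2)≠ #(1,3)–+(1,4)≠ #(1,3)–+(2,3)≠ +(1,4)–#(1,5)≠ #(1,5)–+(2,5)≠  → 6/8 unlike.
Row 2: +(2,1)–+(2,2)= +(2,1)–+(3,1)= +(2,2)–+(2,3)= +(2,2)–+(3,2)= +(2,5)–#(3,5)≠  → 1/5 unlike.
Row 3: +(3,1)–+(3,2)= +(3,1)–+(4,1)= +(3,2)–#(4,2)≠ +(3,4)–#(3,5)≠ #(3,5)–+(4,5)≠  → 3/5 unlike.
Row 4: +(4,1)–#(4,2)≠ +(4,1)–+(5,1)= #(4,2)–+(5,2)≠ +(4,5)–+(5,5)=  → 2/4 unlike.
Row 5: +(5,1)–+(5,2)= #(5,4)–+(5,5)≠  → 1/2 unlike.
Total adjacent occupied pairs: 24; unlike-type pairs: 13.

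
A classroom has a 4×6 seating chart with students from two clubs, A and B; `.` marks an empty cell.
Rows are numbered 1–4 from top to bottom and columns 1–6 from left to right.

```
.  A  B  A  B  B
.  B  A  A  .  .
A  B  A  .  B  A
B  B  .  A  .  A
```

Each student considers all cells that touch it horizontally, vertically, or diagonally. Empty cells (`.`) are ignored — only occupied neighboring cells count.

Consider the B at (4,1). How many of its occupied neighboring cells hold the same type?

Occupied neighbors of (4,1): (3,1)=A, (3,2)=B, (4,2)=B.
Same type (B): 2 of 3.

2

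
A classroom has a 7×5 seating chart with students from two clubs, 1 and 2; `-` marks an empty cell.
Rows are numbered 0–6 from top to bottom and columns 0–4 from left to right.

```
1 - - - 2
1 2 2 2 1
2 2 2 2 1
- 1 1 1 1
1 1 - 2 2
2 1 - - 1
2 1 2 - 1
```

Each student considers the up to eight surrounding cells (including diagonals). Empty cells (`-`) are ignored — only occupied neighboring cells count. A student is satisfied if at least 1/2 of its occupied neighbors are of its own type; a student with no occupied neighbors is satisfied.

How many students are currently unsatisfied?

Row 0: (0,0)1 1/2 satisfied · (0,4)2 1/2 satisfied
Row 1: (1,0)1 1/4 not · (1,1)2 4/6 satisfied · (1,2)2 5/5 satisfied · (1,3)2 4/6 satisfied · (1,4)1 1/4 not
Row 2: (2,0)2 2/4 satisfied · (2,1)2 4/7 satisfied · (2,2)2 5/8 satisfied · (2,3)2 3/8 not · (2,4)1 3/5 satisfied
Row 3: (3,1)1 3/6 satisfied · (3,2)1 3/7 not · (3,3)1 3/7 not · (3,4)1 2/5 not
Row 4: (4,0)1 3/4 satisfied · (4,1)1 4/5 satisfied · (4,3)2 1/5 not · (4,4)2 1/4 not
Row 5: (5,0)2 1/5 not · (5,1)1 3/6 satisfied · (5,4)1 1/3 not
Row 6: (6,0)2 1/3 not · (6,1)1 1/4 not · (6,2)2 0/2 not · (6,4)1 1/1 satisfied
Unsatisfied: (1,0), (1,4), (2,3), (3,2), (3,3), (3,4), (4,3), (4,4), (5,0), (5,4), (6,0), (6,1), (6,2) — 13 in total.

13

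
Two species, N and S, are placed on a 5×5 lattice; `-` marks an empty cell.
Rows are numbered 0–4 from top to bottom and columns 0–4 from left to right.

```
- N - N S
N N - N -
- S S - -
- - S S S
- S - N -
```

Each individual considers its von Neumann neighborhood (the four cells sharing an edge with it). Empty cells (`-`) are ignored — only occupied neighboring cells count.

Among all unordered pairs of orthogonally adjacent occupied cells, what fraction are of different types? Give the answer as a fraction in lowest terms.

3/10

Scan each occupied cell's neighbors to the right and below so each pair is counted once.
Row 0: N(0,1)–N(1,1)= N(0,3)–S(0,4)≠ N(0,3)–N(1,3)=  → 1/3 unlike.
Row 1: N(1,0)–N(1,1)= N(1,1)–S(2,1)≠  → 1/2 unlike.
Row 2: S(2,1)–S(2,2)= S(2,2)–S(3,2)=  → 0/2 unlike.
Row 3: S(3,2)–S(3,3)= S(3,3)–S(3,4)= S(3,3)–N(4,3)≠  → 1/3 unlike.
Total adjacent occupied pairs: 10; unlike-type pairs: 3.
3/10 is already in lowest terms.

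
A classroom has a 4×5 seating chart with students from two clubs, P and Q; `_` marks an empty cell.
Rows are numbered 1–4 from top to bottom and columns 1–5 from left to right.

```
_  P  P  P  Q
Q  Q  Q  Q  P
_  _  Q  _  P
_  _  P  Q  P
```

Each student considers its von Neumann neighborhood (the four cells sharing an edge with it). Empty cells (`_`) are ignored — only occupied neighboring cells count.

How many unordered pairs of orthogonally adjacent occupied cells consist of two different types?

Scan each occupied cell's neighbors to the right and below so each pair is counted once.
From row 1: 5 unlike of 7 pairs (running 5/7).
From row 2: 1 unlike of 6 pairs (running 6/13).
From row 3: 1 unlike of 2 pairs (running 7/15).
From row 4: 2 unlike of 2 pairs (running 9/17).
Total adjacent occupied pairs: 17; unlike-type pairs: 9.

9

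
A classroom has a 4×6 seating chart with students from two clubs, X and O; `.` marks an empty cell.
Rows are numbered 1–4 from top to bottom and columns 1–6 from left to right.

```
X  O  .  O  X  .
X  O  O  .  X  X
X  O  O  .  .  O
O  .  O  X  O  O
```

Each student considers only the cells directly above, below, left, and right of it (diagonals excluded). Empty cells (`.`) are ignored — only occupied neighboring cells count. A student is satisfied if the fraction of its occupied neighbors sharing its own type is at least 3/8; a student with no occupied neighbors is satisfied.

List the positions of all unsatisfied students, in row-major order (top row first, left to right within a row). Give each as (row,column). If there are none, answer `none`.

Row 1: (1,1)X 1/2 ✓ · (1,2)O 1/2 ✓ · (1,4)O 0/1 ✗ · (1,5)X 1/2 ✓
Row 2: (2,1)X 2/3 ✓ · (2,2)O 3/4 ✓ · (2,3)O 2/2 ✓ · (2,5)X 2/2 ✓ · (2,6)X 1/2 ✓
Row 3: (3,1)X 1/3 ✗ · (3,2)O 2/3 ✓ · (3,3)O 3/3 ✓ · (3,6)O 1/2 ✓
Row 4: (4,1)O 0/1 ✗ · (4,3)O 1/2 ✓ · (4,4)X 0/2 ✗ · (4,5)O 1/2 ✓ · (4,6)O 2/2 ✓

(1,4), (3,1), (4,1), (4,4)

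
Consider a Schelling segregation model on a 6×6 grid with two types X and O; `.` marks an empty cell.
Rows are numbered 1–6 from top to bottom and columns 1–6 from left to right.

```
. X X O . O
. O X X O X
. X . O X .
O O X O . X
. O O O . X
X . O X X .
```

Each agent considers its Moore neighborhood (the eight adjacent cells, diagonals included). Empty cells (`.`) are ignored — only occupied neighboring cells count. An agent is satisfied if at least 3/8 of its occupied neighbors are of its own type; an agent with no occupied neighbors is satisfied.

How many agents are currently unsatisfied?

(1,2)X 2/3 satisfied
(1,3)X 3/5 satisfied
(1,4)O 1/4 not
(1,6)O 1/2 satisfied
(2,2)O 0/4 not
(2,3)X 4/7 satisfied
(2,4)X 3/6 satisfied
(2,5)O 3/6 satisfied
(2,6)X 1/3 not
(3,2)X 2/5 satisfied
(3,4)O 2/6 not
(3,5)X 3/6 satisfied
(4,1)O 2/3 satisfied
(4,2)O 3/5 satisfied
(4,3)X 1/7 not
(4,4)O 3/5 satisfied
(4,6)X 2/2 satisfied
(5,2)O 4/6 satisfied
(5,3)O 5/7 satisfied
(5,4)O 3/6 satisfied
(5,6)X 2/2 satisfied
(6,1)X 0/1 not
(6,3)O 3/4 satisfied
(6,4)X 1/4 not
(6,5)X 2/3 satisfied
Unsatisfied: (1,4), (2,2), (2,6), (3,4), (4,3), (6,1), (6,4) — 7 in total.

7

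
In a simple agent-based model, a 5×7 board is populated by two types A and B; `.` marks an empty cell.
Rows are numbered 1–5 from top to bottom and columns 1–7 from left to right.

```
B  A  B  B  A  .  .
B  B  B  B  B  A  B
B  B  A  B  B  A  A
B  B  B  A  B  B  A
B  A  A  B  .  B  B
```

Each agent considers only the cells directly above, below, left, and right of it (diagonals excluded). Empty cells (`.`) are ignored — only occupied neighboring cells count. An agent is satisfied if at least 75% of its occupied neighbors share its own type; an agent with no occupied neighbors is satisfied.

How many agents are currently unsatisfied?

(1,1)B 1/2 ✗
(1,2)A 0/3 ✗
(1,3)B 2/3 ✗
(1,4)B 2/3 ✗
(1,5)A 0/2 ✗
(2,1)B 3/3 ✓
(2,2)B 3/4 ✓
(2,3)B 3/4 ✓
(2,4)B 4/4 ✓
(2,5)B 2/4 ✗
(2,6)A 1/3 ✗
(2,7)B 0/2 ✗
(3,1)B 3/3 ✓
(3,2)B 3/4 ✓
(3,3)A 0/4 ✗
(3,4)B 2/4 ✗
(3,5)B 3/4 ✓
(3,6)A 2/4 ✗
(3,7)A 2/3 ✗
(4,1)B 3/3 ✓
(4,2)B 3/4 ✓
(4,3)B 1/4 ✗
(4,4)A 0/4 ✗
(4,5)B 2/3 ✗
(4,6)B 2/4 ✗
(4,7)A 1/3 ✗
(5,1)B 1/2 ✗
(5,2)A 1/3 ✗
(5,3)A 1/3 ✗
(5,4)B 0/2 ✗
(5,6)B 2/2 ✓
(5,7)B 1/2 ✗
Unsatisfied: (1,1), (1,2), (1,3), (1,4), (1,5), (2,5), (2,6), (2,7), (3,3), (3,4), (3,6), (3,7), (4,3), (4,4), (4,5), (4,6), (4,7), (5,1), (5,2), (5,3), (5,4), (5,7) — 22 in total.

22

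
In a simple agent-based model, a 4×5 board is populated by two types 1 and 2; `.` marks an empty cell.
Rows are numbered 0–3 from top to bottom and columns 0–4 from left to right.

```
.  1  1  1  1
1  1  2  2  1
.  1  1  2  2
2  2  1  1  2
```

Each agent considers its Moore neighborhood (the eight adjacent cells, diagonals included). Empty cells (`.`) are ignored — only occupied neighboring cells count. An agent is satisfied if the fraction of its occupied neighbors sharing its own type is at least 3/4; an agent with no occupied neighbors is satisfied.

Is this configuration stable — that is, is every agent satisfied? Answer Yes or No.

(0,1)1 3/4 satisfied
(0,2)1 3/5 not
(0,3)1 3/5 not
(0,4)1 2/3 not
(1,0)1 3/3 satisfied
(1,1)1 5/6 satisfied
(1,2)2 2/8 not
(1,3)2 3/8 not
(1,4)1 2/5 not
(2,1)1 4/7 not
(2,2)1 4/8 not
(2,3)2 4/8 not
(2,4)2 3/5 not
(3,0)2 1/2 not
(3,1)2 1/4 not
(3,2)1 3/5 not
(3,3)1 2/5 not
(3,4)2 2/3 not
For instance (0,2) has only 3/5 same-type neighbors, below 3/4.

No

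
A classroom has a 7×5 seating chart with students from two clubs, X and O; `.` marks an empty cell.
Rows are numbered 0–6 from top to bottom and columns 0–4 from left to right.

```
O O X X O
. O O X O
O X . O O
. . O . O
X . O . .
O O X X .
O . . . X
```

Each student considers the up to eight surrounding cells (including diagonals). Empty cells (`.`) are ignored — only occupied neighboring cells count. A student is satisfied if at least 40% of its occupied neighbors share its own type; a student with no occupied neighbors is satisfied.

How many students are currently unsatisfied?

(0,0)O 2/2 ok
(0,1)O 3/4 ok
(0,2)X 2/5 ok
(0,3)X 2/5 ok
(0,4)O 1/3 unhappy
(1,1)O 4/6 ok
(1,2)O 3/7 ok
(1,3)X 2/7 unhappy
(1,4)O 3/5 ok
(2,0)O 1/2 ok
(2,1)X 0/4 unhappy
(2,3)O 5/6 ok
(2,4)O 3/4 ok
(3,2)O 2/3 ok
(3,4)O 2/2 ok
(4,0)X 0/2 unhappy
(4,2)O 2/4 ok
(5,0)O 2/3 ok
(5,1)O 3/5 ok
(5,2)X 1/3 unhappy
(5,3)X 2/3 ok
(6,0)O 2/2 ok
(6,4)X 1/1 ok
Unsatisfied: (0,4), (1,3), (2,1), (4,0), (5,2) — 5 in total.

5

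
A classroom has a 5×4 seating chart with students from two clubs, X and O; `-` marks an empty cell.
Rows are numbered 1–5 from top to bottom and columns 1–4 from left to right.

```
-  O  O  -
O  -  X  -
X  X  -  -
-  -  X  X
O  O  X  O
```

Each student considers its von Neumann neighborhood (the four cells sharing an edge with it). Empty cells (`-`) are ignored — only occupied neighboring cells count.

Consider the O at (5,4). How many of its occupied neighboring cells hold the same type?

0

Occupied neighbors of (5,4): (4,4)=X, (5,3)=X.
Same type (O): 0 of 2.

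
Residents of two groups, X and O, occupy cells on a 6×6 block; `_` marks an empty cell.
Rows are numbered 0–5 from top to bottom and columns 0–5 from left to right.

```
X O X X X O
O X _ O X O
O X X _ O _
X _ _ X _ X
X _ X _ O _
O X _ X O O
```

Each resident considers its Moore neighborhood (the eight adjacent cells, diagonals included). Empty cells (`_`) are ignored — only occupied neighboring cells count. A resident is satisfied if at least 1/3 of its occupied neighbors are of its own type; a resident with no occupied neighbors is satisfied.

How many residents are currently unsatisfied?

5

(0,0)X 1/3 satisfied
(0,1)O 1/4 not
(0,2)X 2/4 satisfied
(0,3)X 3/4 satisfied
(0,4)X 2/5 satisfied
(0,5)O 1/3 satisfied
(1,0)O 2/5 satisfied
(1,1)X 4/7 satisfied
(1,3)O 1/6 not
(1,4)X 2/6 satisfied
(1,5)O 2/4 satisfied
(2,0)O 1/4 not
(2,1)X 3/5 satisfied
(2,2)X 3/4 satisfied
(2,4)O 2/5 satisfied
(3,0)X 2/3 satisfied
(3,3)X 2/4 satisfied
(3,5)X 0/2 not
(4,0)X 2/3 satisfied
(4,2)X 3/3 satisfied
(4,4)O 2/5 satisfied
(5,0)O 0/2 not
(5,1)X 2/3 satisfied
(5,3)X 1/3 satisfied
(5,4)O 2/3 satisfied
(5,5)O 2/2 satisfied
Unsatisfied: (0,1), (1,3), (2,0), (3,5), (5,0) — 5 in total.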